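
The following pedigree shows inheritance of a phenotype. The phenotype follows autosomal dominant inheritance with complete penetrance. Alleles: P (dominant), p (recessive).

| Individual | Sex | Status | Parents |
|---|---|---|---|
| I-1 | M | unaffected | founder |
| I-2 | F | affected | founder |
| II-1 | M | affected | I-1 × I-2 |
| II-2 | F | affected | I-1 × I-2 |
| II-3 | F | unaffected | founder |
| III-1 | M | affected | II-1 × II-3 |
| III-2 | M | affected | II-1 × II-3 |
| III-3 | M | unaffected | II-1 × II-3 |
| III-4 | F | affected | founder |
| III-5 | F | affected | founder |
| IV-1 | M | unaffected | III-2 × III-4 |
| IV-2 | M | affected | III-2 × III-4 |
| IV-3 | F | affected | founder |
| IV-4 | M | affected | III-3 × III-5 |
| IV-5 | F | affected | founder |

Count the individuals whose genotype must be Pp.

6

Obligate heterozygotes: II-1 is affected so carries P and received p from I-1 (pp), so II-1 is Pp; II-2 is affected so carries P and received p from I-1 (pp), so II-2 is Pp; III-1 is affected so carries P and received p from II-3 (pp), so III-1 is Pp; III-2 is affected so carries P and received p from II-3 (pp), so III-2 is Pp; III-4 is affected so carries P and passed p to IV-1 (pp), so III-4 is Pp; IV-4 is affected so carries P and received p from III-3 (pp), so IV-4 is Pp.
Every other individual is either homozygous by phenotype or has at least one consistent homozygous assignment, so the count is 6.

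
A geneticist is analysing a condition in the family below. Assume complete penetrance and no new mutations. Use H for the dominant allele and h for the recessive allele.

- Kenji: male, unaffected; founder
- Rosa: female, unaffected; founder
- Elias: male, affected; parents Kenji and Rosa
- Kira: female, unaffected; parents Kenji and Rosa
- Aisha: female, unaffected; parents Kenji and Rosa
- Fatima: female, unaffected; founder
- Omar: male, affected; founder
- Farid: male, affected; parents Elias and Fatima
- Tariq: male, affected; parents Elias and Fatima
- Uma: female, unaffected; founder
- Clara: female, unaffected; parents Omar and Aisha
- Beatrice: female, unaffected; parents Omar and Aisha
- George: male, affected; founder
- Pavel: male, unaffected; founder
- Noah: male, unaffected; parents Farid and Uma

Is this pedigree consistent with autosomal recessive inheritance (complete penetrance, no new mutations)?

Yes

A consistent assignment under autosomal recessive exists: Kenji Hh, Rosa Hh, Elias hh, Kira HH, Aisha HH, Fatima Hh, Omar hh, Farid hh, Tariq hh, Uma HH, Clara Hh, Beatrice Hh, George hh, Pavel HH, Noah Hh.
In this assignment every recorded phenotype matches its genotype and every non-founder's genotype is obtainable from its parents' genotypes, so the pedigree is consistent.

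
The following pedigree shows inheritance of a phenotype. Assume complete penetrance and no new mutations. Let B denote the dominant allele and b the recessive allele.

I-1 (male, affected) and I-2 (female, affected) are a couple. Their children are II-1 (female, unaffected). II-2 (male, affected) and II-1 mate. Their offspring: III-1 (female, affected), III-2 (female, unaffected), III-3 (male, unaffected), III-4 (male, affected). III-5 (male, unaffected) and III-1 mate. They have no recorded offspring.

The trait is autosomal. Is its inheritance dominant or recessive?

dominant

I-1 and I-2 are both affected yet have an unaffected child II-1. Under a recessive model two affected parents are homozygous and every child would be affected, so the trait cannot be recessive.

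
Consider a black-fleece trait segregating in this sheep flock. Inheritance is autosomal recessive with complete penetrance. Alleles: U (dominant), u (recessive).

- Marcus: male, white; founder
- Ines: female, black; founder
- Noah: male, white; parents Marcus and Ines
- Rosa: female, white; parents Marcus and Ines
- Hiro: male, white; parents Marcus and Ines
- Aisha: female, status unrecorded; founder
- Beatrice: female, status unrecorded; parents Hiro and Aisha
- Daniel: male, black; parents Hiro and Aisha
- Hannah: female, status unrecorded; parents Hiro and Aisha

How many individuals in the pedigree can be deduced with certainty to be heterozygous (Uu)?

3

Obligate heterozygotes: Noah is white so carries U and received u from Ines (uu), so Noah is Uu; Rosa is white so carries U and received u from Ines (uu), so Rosa is Uu; Hiro is white so carries U and received u from Ines (uu), so Hiro is Uu.
Every other individual is either homozygous by phenotype or has at least one consistent homozygous assignment, so the count is 3.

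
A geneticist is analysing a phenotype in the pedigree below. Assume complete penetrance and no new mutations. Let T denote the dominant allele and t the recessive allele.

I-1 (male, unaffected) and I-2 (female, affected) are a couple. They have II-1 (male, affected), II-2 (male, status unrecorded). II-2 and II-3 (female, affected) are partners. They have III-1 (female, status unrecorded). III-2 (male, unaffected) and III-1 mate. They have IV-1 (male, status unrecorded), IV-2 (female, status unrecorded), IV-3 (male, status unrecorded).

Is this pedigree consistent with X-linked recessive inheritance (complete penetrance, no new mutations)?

A consistent assignment under X-linked recessive exists: I-1 X^T Y, I-2 X^t X^t, II-1 X^t Y, II-2 X^t Y, II-3 X^t X^t, III-1 X^t X^t, III-2 X^T Y, IV-1 X^t Y, IV-2 X^T X^t, IV-3 X^t Y.
In this assignment every recorded phenotype matches its genotype and every non-founder's genotype is obtainable from its parents' genotypes, so the pedigree is consistent.

Yes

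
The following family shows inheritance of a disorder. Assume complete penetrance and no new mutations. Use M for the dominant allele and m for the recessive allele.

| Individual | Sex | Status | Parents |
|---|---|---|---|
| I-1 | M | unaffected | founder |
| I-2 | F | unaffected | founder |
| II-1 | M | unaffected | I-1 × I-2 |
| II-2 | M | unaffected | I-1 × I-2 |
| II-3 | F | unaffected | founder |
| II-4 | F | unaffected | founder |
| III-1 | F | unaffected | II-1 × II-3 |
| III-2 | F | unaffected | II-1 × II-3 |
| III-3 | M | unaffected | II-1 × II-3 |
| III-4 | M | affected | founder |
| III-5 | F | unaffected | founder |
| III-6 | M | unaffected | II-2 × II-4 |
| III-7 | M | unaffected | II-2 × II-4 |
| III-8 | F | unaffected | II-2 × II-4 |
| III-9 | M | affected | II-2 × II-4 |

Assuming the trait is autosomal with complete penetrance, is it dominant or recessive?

II-2 and II-4 are both unaffected yet have an affected child III-9. Under dominance, an affected child requires at least one affected parent, so the trait cannot be dominant.

recessive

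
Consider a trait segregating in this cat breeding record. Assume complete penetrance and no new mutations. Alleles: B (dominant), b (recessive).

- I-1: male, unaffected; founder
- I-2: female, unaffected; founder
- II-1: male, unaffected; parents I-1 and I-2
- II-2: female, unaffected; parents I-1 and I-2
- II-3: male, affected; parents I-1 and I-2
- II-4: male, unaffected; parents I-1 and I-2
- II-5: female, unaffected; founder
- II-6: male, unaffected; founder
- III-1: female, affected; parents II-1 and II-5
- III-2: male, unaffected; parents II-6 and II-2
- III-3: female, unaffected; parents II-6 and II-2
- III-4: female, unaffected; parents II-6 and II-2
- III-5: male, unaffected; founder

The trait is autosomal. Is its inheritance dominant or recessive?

I-1 and I-2 are both unaffected yet have an affected child II-3. Under dominance, an affected child requires at least one affected parent, so the trait cannot be dominant.

recessive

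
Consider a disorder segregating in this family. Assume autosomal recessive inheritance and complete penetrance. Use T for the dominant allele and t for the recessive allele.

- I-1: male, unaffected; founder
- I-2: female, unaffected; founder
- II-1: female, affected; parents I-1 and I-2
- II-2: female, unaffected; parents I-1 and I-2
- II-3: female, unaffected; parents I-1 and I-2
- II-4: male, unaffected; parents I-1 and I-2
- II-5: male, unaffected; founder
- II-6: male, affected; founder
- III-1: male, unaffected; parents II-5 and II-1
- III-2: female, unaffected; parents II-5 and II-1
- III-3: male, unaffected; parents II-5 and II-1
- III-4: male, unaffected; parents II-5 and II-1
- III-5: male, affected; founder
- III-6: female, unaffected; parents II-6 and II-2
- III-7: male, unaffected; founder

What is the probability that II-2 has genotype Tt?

1/2

I-1 is unaffected so carries T and passed t to II-1 (tt), so I-1 is Tt.
I-2 is unaffected so carries T and passed t to II-1 (tt), so I-2 is Tt.
Their cross gives offspring ratios 1/4 TT : 1/2 Tt : 1/4 tt. Conditioning on II-2 being unaffected, P(Tt) = 1/2 / 3/4 = 2/3 before taking II-2's own offspring into account.
II-6 is affected, so II-6 is tt.
Now use II-2's offspring. Probability of each recorded status — unaffected daughter III-6: 1/2 if II-2 is Tt, 1 if TT.
Bayes: P(Tt) = 2/3·1/2 / (2/3·1/2 + 1/3·1) = 1/2.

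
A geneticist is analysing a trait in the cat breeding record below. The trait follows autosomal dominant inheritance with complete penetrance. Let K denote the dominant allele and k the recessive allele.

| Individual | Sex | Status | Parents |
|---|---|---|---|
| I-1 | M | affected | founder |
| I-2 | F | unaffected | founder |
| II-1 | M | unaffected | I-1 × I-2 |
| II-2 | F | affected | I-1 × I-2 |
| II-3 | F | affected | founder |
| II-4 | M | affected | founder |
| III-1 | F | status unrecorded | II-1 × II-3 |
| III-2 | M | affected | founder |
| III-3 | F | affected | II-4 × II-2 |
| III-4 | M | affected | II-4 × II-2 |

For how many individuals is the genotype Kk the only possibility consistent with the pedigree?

2

Obligate heterozygotes: I-1 is affected so carries K and passed k to II-1 (kk), so I-1 is Kk; II-2 is affected so carries K and received k from I-2 (kk), so II-2 is Kk.
Every other individual is either homozygous by phenotype or has at least one consistent homozygous assignment, so the count is 2.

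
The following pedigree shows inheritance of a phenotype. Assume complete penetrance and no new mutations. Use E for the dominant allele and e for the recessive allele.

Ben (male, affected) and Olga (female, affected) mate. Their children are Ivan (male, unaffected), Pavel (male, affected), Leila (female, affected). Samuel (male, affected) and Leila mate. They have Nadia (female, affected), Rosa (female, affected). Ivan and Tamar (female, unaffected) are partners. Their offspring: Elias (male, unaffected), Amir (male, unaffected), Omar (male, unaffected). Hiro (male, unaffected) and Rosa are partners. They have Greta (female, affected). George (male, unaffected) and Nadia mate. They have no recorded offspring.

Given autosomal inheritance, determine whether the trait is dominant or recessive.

Ben and Olga are both affected yet have an unaffected child Ivan. Under a recessive model two affected parents are homozygous and every child would be affected, so the trait cannot be recessive.

dominant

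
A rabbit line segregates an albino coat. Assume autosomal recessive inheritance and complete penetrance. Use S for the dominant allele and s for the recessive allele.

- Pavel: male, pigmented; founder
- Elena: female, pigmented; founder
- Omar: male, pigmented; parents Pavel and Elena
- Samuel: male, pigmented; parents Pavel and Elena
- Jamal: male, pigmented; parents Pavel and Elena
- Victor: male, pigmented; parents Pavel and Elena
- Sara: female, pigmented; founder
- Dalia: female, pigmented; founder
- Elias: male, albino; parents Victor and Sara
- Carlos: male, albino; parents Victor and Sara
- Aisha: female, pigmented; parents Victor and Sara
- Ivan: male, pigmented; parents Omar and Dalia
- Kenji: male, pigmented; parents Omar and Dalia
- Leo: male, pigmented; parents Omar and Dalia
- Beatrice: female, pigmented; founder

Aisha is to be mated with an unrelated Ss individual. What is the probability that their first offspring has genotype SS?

1/3

Victor is pigmented so carries S and passed s to Elias (ss), so Victor is Ss.
Sara is pigmented so carries S and passed s to Elias (ss), so Sara is Ss.
Aisha is a pigmented offspring of Victor (Ss) × Sara (Ss), whose cross gives 1/4 SS : 1/2 Ss : 1/4 ss; conditioning on being pigmented, Aisha is SS with probability 1/3, Ss with probability 2/3.
Summing over parental genotype combinations, P(offspring has genotype SS) = 1/3·1/2 + 2/3·1/4 = 1/3.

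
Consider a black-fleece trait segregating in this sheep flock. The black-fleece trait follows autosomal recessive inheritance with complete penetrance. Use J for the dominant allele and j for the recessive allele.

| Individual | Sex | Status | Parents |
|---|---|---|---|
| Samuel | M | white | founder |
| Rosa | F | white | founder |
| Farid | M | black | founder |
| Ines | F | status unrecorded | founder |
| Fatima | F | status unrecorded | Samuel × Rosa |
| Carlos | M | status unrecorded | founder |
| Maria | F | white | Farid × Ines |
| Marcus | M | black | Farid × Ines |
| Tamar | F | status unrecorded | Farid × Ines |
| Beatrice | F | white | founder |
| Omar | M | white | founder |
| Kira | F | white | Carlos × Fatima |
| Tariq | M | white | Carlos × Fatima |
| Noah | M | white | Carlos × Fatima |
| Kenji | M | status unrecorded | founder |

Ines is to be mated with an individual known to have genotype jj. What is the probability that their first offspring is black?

1/2

Ines passed J to Maria (Jj, whose j came from Farid) and passed j to Marcus (jj), so Ines is Jj.
The cross gives 1/2 Jj : 1/2 jj, so P(offspring is black) = 1/2.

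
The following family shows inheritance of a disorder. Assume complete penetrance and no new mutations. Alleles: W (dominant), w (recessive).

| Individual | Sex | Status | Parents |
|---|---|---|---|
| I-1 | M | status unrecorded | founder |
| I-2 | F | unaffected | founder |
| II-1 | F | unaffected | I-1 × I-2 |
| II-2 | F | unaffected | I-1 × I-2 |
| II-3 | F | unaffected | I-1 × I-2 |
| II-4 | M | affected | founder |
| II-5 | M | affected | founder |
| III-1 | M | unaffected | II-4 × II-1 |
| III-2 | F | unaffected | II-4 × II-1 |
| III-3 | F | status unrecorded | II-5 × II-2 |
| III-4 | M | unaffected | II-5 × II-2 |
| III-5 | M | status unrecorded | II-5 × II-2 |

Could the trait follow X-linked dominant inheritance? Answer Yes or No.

Under X-linked dominant, III-2 (unaffected, female) cannot arise from II-4 (affected) × II-1 (unaffected).

No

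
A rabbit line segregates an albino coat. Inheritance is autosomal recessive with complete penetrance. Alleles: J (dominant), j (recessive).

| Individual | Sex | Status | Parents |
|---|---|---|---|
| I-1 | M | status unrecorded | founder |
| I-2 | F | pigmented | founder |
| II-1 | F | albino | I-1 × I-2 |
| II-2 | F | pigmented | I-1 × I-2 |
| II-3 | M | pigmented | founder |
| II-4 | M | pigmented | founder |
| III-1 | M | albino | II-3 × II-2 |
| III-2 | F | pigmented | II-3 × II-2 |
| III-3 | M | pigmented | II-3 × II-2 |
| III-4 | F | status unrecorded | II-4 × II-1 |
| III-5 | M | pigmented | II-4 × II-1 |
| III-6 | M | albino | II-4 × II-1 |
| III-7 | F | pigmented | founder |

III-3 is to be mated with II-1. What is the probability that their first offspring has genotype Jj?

II-3 is pigmented so carries J and passed j to III-1 (jj), so II-3 is Jj.
II-2 is pigmented so carries J and passed j to III-1 (jj), so II-2 is Jj.
III-3 is a pigmented offspring of II-3 (Jj) × II-2 (Jj), whose cross gives 1/4 JJ : 1/2 Jj : 1/4 jj; conditioning on being pigmented, III-3 is JJ with probability 1/3, Jj with probability 2/3.
II-1 is albino, so II-1 is jj.
Summing over parental genotype combinations, P(offspring has genotype Jj) = 1/3·1 + 2/3·1/2 = 2/3.

2/3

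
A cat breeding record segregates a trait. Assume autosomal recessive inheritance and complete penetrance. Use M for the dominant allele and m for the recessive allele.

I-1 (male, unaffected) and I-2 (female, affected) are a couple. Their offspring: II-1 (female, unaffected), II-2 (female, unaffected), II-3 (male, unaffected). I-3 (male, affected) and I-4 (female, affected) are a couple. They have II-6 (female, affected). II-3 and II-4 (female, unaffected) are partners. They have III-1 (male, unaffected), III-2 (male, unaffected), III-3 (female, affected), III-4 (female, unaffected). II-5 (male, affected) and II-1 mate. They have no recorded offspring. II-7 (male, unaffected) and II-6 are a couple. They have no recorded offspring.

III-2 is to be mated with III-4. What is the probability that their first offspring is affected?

1/9

II-3 is unaffected so carries M and received m from I-2 (mm), so II-3 is Mm.
II-4 is unaffected so carries M and passed m to III-3 (mm), so II-4 is Mm.
III-2 is an unaffected offspring of II-3 (Mm) × II-4 (Mm), whose cross gives 1/4 MM : 1/2 Mm : 1/4 mm; conditioning on being unaffected, III-2 is MM with probability 1/3, Mm with probability 2/3.
III-4 is an unaffected offspring of II-3 (Mm) × II-4 (Mm), whose cross gives 1/4 MM : 1/2 Mm : 1/4 mm; conditioning on being unaffected, III-4 is MM with probability 1/3, Mm with probability 2/3.
Summing over parental genotype combinations, P(offspring is affected) = 4/9·1/4 = 1/9.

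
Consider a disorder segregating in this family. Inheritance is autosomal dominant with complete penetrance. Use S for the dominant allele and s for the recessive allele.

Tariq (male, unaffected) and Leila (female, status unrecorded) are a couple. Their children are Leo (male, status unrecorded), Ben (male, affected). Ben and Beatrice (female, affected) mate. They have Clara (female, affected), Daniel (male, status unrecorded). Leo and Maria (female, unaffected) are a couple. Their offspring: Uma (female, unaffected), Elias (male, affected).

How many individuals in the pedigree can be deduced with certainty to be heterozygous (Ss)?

Obligate heterozygotes: Leo passed S to Elias (Ss, whose s came from Maria) and received s from Tariq (ss), so Leo is Ss; Ben is affected so carries S and received s from Tariq (ss), so Ben is Ss; Elias is affected so carries S and received s from Maria (ss), so Elias is Ss.
Every other individual is either homozygous by phenotype or has at least one consistent homozygous assignment, so the count is 3.

3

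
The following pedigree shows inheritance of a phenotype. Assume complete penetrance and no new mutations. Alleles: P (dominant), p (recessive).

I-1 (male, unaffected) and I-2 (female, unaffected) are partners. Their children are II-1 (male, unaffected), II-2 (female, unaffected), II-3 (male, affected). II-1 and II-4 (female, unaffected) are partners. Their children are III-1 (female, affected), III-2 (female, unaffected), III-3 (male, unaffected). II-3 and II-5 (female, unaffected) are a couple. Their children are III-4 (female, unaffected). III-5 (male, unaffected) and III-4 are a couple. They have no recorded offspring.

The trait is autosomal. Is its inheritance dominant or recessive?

I-1 and I-2 are both unaffected yet have an affected child II-3. Under dominance, an affected child requires at least one affected parent, so the trait cannot be dominant.

recessive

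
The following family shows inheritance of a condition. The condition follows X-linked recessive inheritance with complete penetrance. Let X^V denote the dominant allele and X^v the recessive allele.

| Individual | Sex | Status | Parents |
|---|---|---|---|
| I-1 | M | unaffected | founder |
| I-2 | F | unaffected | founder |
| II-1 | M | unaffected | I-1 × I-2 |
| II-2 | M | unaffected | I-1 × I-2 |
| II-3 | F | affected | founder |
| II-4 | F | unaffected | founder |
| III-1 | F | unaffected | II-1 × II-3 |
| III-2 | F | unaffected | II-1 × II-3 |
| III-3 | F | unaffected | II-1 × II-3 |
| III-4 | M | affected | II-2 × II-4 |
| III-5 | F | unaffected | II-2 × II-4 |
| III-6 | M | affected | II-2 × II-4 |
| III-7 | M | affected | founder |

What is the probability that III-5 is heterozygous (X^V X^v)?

II-2 is unaffected, so II-2 is X^V Y.
II-4 is unaffected so carries V and passed v to III-4 (X^v Y), so II-4 is X^V X^v.
Their cross gives offspring ratios 1/2 X^V X^V : 1/2 X^V X^v. Conditioning on III-5 being unaffected, P(X^V X^v) = 1/2 / 1 = 1/2.

1/2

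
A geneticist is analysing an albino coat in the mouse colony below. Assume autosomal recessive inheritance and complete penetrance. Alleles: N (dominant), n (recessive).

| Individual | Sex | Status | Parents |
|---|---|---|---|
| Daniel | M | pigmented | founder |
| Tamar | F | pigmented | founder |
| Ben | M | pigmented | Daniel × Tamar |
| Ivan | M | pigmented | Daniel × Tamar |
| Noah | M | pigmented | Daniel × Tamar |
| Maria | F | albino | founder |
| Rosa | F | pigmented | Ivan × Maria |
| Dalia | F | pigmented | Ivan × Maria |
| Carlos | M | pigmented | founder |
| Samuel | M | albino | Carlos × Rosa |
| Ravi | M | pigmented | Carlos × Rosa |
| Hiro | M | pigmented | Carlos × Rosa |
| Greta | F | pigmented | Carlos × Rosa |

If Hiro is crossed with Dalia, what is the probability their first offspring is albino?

Carlos is pigmented so carries N and passed n to Samuel (nn), so Carlos is Nn.
Rosa is pigmented so carries N and received n from Maria (nn), so Rosa is Nn.
Hiro is a pigmented offspring of Carlos (Nn) × Rosa (Nn), whose cross gives 1/4 NN : 1/2 Nn : 1/4 nn; conditioning on being pigmented, Hiro is NN with probability 1/3, Nn with probability 2/3.
Dalia is pigmented so carries N and received n from Maria (nn), so Dalia is Nn.
Summing over parental genotype combinations, P(offspring is albino) = 2/3·1/4 = 1/6.

1/6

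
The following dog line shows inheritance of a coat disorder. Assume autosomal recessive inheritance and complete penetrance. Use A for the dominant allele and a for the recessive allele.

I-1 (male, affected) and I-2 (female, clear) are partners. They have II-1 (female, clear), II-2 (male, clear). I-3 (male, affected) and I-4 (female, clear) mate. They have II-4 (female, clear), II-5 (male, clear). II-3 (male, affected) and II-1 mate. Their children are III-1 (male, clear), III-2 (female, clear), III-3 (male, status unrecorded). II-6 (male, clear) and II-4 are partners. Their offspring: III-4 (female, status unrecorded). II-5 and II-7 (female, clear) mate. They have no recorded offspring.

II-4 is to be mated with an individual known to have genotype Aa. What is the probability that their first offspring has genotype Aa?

1/2

II-4 is clear so carries A and received a from I-3 (aa), so II-4 is Aa.
The cross gives 1/4 AA : 1/2 Aa : 1/4 aa, so P(offspring has genotype Aa) = 1/2.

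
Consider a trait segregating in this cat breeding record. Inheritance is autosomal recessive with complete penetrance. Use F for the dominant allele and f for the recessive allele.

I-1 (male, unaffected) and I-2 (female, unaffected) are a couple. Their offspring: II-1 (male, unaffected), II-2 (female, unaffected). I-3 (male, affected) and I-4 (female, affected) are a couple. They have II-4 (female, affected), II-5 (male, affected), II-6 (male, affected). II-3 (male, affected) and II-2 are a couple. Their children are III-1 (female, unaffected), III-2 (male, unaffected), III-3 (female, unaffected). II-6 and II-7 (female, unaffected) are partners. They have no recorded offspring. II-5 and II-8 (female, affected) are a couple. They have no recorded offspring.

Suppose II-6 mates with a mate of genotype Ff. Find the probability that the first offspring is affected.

II-6 is affected, so II-6 is ff.
The cross gives 1/2 Ff : 1/2 ff, so P(offspring is affected) = 1/2.

1/2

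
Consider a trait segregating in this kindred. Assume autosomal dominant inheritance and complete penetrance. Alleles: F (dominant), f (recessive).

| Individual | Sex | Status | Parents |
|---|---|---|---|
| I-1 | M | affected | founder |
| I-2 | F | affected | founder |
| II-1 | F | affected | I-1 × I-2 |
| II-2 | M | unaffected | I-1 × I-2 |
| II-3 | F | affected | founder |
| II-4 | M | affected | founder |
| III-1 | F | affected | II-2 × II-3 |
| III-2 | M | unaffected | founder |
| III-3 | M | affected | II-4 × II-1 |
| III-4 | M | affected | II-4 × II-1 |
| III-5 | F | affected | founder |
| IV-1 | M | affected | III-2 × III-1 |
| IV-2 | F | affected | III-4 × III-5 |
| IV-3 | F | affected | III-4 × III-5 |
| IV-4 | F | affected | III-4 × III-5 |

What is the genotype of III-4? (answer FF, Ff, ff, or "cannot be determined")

III-4's phenotype allows FF or Ff, and no parent or child forces a single allele at both positions; consistent genotype assignments exist with III-4 as FF or Ff.

cannot be determined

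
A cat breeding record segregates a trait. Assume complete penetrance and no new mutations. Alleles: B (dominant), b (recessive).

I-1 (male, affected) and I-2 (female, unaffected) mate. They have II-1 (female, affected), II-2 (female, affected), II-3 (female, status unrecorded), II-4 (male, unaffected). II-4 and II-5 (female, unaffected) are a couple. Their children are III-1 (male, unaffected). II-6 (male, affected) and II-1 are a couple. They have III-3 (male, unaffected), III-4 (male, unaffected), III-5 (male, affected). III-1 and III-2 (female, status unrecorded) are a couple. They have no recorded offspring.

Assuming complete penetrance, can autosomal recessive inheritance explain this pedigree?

No

Under autosomal recessive, III-3 (unaffected, male) cannot arise from II-6 (affected) × II-1 (affected).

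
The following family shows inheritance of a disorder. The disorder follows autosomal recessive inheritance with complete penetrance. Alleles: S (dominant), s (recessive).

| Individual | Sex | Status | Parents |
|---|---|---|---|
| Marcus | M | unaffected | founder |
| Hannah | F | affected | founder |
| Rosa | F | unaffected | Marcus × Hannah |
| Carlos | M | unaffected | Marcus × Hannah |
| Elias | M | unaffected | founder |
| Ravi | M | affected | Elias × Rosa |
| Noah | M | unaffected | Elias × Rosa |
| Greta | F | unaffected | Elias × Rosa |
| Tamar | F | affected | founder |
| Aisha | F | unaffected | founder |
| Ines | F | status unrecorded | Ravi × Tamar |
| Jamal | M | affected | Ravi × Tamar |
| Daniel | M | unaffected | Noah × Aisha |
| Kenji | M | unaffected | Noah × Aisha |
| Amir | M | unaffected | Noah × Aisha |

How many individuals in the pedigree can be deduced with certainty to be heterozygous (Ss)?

Obligate heterozygotes: Rosa is unaffected so carries S and received s from Hannah (ss), so Rosa is Ss; Carlos is unaffected so carries S and received s from Hannah (ss), so Carlos is Ss; Elias is unaffected so carries S and passed s to Ravi (ss), so Elias is Ss.
Every other individual is either homozygous by phenotype or has at least one consistent homozygous assignment, so the count is 3.

3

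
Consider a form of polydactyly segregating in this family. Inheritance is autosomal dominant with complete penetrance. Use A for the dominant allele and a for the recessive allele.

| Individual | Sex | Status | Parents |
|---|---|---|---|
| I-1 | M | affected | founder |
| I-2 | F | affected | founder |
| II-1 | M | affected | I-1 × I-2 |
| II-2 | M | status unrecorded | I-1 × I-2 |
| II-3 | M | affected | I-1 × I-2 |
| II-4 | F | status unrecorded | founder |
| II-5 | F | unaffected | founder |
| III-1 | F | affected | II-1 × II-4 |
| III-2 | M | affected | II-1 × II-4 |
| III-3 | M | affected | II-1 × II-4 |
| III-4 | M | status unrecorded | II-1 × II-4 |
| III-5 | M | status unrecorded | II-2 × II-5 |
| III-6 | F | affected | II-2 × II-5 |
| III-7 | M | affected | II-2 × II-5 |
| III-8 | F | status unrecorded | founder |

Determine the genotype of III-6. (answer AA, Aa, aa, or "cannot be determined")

From phenotype alone, III-6 is AA or Aa.
III-6 is affected so carries A and received a from II-5 (aa), so III-6 is Aa.

Aa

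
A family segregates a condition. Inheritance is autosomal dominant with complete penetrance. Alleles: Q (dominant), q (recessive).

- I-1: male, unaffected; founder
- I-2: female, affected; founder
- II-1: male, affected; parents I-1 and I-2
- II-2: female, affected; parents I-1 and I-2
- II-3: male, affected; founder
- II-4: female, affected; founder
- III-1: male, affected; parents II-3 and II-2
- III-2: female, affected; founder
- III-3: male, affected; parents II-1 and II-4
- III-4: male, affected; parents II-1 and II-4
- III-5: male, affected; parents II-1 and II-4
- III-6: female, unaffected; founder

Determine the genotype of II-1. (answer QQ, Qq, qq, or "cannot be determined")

Qq

From phenotype alone, II-1 is QQ or Qq.
II-1 is affected so carries Q and received q from I-1 (qq), so II-1 is Qq.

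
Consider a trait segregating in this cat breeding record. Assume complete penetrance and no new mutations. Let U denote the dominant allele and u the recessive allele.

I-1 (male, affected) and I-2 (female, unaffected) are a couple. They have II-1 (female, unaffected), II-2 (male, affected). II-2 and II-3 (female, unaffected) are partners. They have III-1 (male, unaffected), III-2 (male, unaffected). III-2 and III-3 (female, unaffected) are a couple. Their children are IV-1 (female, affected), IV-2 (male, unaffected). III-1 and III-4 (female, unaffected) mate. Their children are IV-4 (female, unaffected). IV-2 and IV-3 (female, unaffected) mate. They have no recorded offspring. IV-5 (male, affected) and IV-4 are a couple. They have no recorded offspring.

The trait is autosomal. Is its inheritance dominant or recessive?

recessive

III-2 and III-3 are both unaffected yet have an affected child IV-1. Under dominance, an affected child requires at least one affected parent, so the trait cannot be dominant.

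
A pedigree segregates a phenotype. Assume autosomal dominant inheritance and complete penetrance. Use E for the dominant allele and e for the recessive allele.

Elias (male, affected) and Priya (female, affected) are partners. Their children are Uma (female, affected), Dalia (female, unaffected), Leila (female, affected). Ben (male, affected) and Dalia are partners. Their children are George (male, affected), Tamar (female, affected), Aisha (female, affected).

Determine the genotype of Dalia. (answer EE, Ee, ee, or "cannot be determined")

Dalia is unaffected, so Dalia is ee.

ee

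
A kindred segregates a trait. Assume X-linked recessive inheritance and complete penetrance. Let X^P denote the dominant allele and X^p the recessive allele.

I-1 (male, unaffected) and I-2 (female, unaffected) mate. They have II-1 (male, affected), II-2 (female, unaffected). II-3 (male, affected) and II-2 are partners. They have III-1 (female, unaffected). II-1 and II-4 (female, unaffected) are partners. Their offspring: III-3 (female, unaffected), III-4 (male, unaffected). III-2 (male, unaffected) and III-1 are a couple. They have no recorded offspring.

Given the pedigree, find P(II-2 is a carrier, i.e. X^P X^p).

I-1 is unaffected, so I-1 is X^P Y.
I-2 is unaffected so carries P and passed p to II-1 (X^p Y), so I-2 is X^P X^p.
Their cross gives offspring ratios 1/2 X^P X^P : 1/2 X^P X^p. Conditioning on II-2 being unaffected, P(X^P X^p) = 1/2 / 1 = 1/2 before taking II-2's own offspring into account.
II-3 is affected, so II-3 is X^p Y.
Now use II-2's offspring. Probability of each recorded status — unaffected daughter III-1: 1/2 if II-2 is X^P X^p, 1 if X^P X^P.
Bayes: P(X^P X^p) = 1/2·1/2 / (1/2·1/2 + 1/2·1) = 1/3.

1/3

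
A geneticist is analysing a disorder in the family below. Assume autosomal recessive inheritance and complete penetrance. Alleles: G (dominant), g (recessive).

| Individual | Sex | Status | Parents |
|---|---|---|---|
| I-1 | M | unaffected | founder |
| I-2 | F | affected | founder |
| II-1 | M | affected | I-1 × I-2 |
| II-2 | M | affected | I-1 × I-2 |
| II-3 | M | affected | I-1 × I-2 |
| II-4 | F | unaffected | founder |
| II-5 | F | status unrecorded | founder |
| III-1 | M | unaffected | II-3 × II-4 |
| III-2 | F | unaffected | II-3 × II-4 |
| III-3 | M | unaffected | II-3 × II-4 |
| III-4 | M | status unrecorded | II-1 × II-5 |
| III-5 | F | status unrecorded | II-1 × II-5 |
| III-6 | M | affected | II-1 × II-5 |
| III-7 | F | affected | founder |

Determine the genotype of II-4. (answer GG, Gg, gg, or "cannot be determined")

cannot be determined

II-4's phenotype allows GG or Gg, and no parent or child forces a single allele at both positions; consistent genotype assignments exist with II-4 as GG or Gg.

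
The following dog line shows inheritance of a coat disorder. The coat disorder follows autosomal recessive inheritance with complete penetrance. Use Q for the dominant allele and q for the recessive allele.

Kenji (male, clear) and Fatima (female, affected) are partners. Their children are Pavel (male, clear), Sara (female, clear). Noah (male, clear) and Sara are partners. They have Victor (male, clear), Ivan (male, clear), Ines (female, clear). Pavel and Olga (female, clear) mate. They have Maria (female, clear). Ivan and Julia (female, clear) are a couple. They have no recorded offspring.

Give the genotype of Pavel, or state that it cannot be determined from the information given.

From phenotype alone, Pavel is QQ or Qq.
Pavel is clear so carries Q and received q from Fatima (qq), so Pavel is Qq.

Qq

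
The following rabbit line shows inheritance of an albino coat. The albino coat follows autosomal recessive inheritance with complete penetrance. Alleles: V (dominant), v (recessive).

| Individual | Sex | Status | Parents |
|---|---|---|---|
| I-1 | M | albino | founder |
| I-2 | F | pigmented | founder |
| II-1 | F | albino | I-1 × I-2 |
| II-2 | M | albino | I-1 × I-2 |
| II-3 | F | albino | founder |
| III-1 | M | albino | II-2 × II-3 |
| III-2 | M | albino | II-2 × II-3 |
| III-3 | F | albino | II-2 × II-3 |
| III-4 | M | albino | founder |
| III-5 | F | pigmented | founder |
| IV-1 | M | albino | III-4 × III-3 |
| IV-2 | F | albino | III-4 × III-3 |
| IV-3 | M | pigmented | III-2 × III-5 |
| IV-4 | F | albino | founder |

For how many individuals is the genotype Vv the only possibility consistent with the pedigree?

2

Obligate heterozygotes: I-2 is pigmented so carries V and passed v to II-1 (vv), so I-2 is Vv; IV-3 is pigmented so carries V and received v from III-2 (vv), so IV-3 is Vv.
Every other individual is either homozygous by phenotype or has at least one consistent homozygous assignment, so the count is 2.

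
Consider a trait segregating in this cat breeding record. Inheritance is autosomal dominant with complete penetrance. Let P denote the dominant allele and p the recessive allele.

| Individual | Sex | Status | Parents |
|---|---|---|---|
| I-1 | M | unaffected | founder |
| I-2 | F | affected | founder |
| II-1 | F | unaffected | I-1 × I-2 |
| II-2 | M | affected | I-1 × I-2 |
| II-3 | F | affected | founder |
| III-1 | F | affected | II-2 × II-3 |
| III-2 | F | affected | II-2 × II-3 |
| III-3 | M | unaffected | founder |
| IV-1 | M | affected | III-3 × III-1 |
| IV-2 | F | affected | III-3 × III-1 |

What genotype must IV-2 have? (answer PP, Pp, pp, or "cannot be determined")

Pp

From phenotype alone, IV-2 is PP or Pp.
IV-2 is affected so carries P and received p from III-3 (pp), so IV-2 is Pp.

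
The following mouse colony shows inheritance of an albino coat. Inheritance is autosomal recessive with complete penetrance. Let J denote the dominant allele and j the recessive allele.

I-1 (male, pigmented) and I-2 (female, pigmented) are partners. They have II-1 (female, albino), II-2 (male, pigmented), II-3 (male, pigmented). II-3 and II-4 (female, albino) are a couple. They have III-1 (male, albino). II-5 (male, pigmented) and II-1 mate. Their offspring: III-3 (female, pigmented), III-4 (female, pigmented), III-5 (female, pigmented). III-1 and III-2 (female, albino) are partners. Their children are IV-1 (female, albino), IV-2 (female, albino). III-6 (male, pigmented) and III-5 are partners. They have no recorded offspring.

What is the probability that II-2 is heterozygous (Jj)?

I-1 is pigmented so carries J and passed j to II-1 (jj), so I-1 is Jj.
I-2 is pigmented so carries J and passed j to II-1 (jj), so I-2 is Jj.
Their cross gives offspring ratios 1/4 JJ : 1/2 Jj : 1/4 jj. Conditioning on II-2 being pigmented, P(Jj) = 1/2 / 3/4 = 2/3.

2/3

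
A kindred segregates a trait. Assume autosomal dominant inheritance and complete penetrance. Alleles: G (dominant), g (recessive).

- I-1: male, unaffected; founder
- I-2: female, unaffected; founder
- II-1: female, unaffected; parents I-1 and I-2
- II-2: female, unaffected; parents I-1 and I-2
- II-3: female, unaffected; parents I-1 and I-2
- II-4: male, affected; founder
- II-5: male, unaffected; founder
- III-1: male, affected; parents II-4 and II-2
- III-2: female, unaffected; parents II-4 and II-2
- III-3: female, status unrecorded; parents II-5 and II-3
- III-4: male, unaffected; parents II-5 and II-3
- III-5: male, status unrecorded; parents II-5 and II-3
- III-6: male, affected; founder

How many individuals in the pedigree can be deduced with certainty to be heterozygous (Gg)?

2

Obligate heterozygotes: II-4 is affected so carries G and passed g to III-2 (gg), so II-4 is Gg; III-1 is affected so carries G and received g from II-2 (gg), so III-1 is Gg.
Every other individual is either homozygous by phenotype or has at least one consistent homozygous assignment, so the count is 2.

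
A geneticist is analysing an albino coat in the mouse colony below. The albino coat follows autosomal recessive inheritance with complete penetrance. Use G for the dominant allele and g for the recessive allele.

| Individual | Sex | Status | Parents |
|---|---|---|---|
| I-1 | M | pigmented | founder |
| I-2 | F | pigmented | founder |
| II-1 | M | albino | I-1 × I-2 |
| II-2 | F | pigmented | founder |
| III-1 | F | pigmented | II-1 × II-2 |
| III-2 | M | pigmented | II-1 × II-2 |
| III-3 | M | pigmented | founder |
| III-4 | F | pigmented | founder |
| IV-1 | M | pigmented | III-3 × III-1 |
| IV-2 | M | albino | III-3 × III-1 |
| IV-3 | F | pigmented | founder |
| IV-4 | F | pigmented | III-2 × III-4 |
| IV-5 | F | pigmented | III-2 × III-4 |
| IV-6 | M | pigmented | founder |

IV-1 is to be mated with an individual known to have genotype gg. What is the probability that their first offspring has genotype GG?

III-3 is pigmented so carries G and passed g to IV-2 (gg), so III-3 is Gg.
III-1 is pigmented so carries G and received g from II-1 (gg), so III-1 is Gg.
IV-1 is a pigmented offspring of III-3 (Gg) × III-1 (Gg), whose cross gives 1/4 GG : 1/2 Gg : 1/4 gg; conditioning on being pigmented, IV-1 is GG with probability 1/3, Gg with probability 2/3.
Summing over parental genotype combinations, P(offspring has genotype GG) = 0 = 0.

0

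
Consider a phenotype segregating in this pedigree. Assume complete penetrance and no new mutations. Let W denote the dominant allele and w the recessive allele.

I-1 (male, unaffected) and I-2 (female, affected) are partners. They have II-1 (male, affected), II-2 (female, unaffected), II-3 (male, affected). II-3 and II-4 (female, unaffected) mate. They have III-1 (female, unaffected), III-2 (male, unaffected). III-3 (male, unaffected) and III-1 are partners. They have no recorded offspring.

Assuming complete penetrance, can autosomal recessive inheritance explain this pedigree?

Yes

A consistent assignment under autosomal recessive exists: I-1 Ww, I-2 ww, II-1 ww, II-2 Ww, II-3 ww, II-4 WW, III-1 Ww, III-2 Ww, III-3 WW.
In this assignment every recorded phenotype matches its genotype and every non-founder's genotype is obtainable from its parents' genotypes, so the pedigree is consistent.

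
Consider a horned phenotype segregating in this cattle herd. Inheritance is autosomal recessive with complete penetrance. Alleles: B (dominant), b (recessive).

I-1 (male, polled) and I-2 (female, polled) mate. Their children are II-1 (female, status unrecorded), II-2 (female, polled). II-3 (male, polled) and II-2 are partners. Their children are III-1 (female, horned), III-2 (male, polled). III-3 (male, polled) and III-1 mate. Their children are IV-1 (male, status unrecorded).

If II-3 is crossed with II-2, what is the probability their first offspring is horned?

1/4

II-3 is polled so carries B and passed b to III-1 (bb), so II-3 is Bb.
II-2 is polled so carries B and passed b to III-1 (bb), so II-2 is Bb.
The cross gives 1/4 BB : 1/2 Bb : 1/4 bb, so P(offspring is horned) = 1/4.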